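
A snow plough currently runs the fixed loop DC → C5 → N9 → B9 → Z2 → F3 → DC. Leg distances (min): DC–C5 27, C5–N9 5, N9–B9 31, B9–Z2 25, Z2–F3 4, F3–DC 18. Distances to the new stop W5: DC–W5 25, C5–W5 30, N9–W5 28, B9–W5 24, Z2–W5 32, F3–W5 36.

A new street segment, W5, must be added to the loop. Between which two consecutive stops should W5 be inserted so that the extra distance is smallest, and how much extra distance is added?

+21 min — insert W5 between N9 and B9.

Insertion cost between consecutive stops i–j is d(i,W5) + d(W5,j) − d(i,j):
  between DC and C5: 25 + 30 − 27 = 28
  between C5 and N9: 30 + 28 − 5 = 53
  between N9 and B9: 28 + 24 − 31 = 21
  between B9 and Z2: 24 + 32 − 25 = 31
  between Z2 and F3: 32 + 36 − 4 = 64
  between F3 and DC: 36 + 25 − 18 = 43
Cheapest insertion is between N9 and B9, adding 21.
New total = 110 + 21 = 131.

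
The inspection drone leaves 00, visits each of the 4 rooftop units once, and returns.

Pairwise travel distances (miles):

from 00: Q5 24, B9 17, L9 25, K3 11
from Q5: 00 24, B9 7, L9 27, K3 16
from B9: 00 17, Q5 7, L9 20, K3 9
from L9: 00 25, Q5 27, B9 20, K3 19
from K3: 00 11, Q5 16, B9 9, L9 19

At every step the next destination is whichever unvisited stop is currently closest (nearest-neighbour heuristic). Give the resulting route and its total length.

Nearest-neighbour total = 79 miles; route 00 → K3 → B9 → Q5 → L9 → 00.

At 00 the remaining stops are K3 11, B9 17, Q5 24, L9 25; go to K3.
At K3 the remaining stops are B9 9, Q5 16, L9 19; go to B9.
At B9 the remaining stops are Q5 7, L9 20; go to Q5.
At Q5 the remaining stops are L9 27; go to L9.
Return L9→00: 25.
Total = 11 + 9 + 7 + 27 + 25 = 79.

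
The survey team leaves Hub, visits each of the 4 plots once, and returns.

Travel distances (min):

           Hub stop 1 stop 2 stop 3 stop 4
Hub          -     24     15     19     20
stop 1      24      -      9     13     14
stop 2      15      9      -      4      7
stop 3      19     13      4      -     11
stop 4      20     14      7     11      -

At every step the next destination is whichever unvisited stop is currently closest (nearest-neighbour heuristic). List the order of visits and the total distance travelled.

At Hub the remaining stops are stop 2 15, stop 3 19, stop 4 20, stop 1 24; go to stop 2.
At stop 2 the remaining stops are stop 3 4, stop 4 7, stop 1 9; go to stop 3.
At stop 3 the remaining stops are stop 4 11, stop 1 13; go to stop 4.
At stop 4 the remaining stops are stop 1 14; go to stop 1.
Return stop 1→Hub: 24.
Total = 15 + 4 + 11 + 14 + 24 = 68.

Nearest-neighbour total = 68 min; route Hub → stop 2 → stop 3 → stop 4 → stop 1 → Hub.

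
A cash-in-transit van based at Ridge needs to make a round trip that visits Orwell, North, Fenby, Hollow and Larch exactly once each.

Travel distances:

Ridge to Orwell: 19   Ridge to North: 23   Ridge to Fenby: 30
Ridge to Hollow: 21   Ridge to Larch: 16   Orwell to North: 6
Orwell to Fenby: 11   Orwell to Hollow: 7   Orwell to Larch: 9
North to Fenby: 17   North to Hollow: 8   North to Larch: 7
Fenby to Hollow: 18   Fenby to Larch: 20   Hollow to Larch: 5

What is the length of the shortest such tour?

76 — the shortest possible round trip.

There are 60 distinct closed tours to check (reversals are equivalent).
Ridge → Orwell → North → Fenby → Hollow → Larch → Ridge: 19+6+17+18+5+16 = 81
Ridge → Orwell → North → Fenby → Larch → Hollow → Ridge: 19+6+17+20+5+21 = 88
Ridge → Orwell → North → Hollow → Fenby → Larch → Ridge: 19+6+8+18+20+16 = 87
Ridge → Orwell → North → Hollow → Larch → Fenby → Ridge: 19+6+8+5+20+30 = 88
Ridge → Orwell → North → Larch → Fenby → Hollow → Ridge: 19+6+7+20+18+21 = 91
Ridge → Orwell → North → Larch → Hollow → Fenby → Ridge: 19+6+7+5+18+30 = 85
Ridge → Orwell → Fenby → North → Hollow → Larch → Ridge: 19+11+17+8+5+16 = 76
Ridge → Orwell → Fenby → North → Larch → Hollow → Ridge: 19+11+17+7+5+21 = 80
Ridge → Orwell → Fenby → Hollow → North → Larch → Ridge: 19+11+18+8+7+16 = 79
Ridge → Orwell → Fenby → Hollow → Larch → North → Ridge: 19+11+18+5+7+23 = 83
Ridge → Orwell → Fenby → Larch → North → Hollow → Ridge: 19+11+20+7+8+21 = 86
Ridge → Orwell → Fenby → Larch → Hollow → North → Ridge: 19+11+20+5+8+23 = 86
Ridge → Orwell → Hollow → North → Fenby → Larch → Ridge: 19+7+8+17+20+16 = 87
Ridge → Orwell → Hollow → North → Larch → Fenby → Ridge: 19+7+8+7+20+30 = 91
… (46 more)
The minimum is 76.
One optimal route: Ridge → Orwell → Fenby → North → Hollow → Larch → Ridge (or its reverse).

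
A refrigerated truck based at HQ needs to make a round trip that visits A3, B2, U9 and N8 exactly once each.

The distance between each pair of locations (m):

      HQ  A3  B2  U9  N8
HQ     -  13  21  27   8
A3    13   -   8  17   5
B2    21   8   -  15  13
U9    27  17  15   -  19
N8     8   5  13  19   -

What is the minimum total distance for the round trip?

Minimum total distance: 63 m.

With 4 stops there are 4!/2 = 12 distinct round trips (a route and its reverse cost the same).
HQ-A3-B2-U9-N8-HQ: 13+8+15+19+8 = 63
HQ-A3-B2-N8-U9-HQ: 13+8+13+19+27 = 80
HQ-A3-U9-B2-N8-HQ: 13+17+15+13+8 = 66
HQ-A3-U9-N8-B2-HQ: 13+17+19+13+21 = 83
HQ-A3-N8-B2-U9-HQ: 13+5+13+15+27 = 73
HQ-A3-N8-U9-B2-HQ: 13+5+19+15+21 = 73
HQ-B2-A3-U9-N8-HQ: 21+8+17+19+8 = 73
HQ-B2-A3-N8-U9-HQ: 21+8+5+19+27 = 80
HQ-B2-U9-A3-N8-HQ: 21+15+17+5+8 = 66
HQ-B2-N8-A3-U9-HQ: 21+13+5+17+27 = 83
HQ-U9-A3-B2-N8-HQ: 27+17+8+13+8 = 73
HQ-U9-B2-A3-N8-HQ: 27+15+8+5+8 = 63
The minimum is 63.
One optimal route: HQ → A3 → B2 → U9 → N8 → HQ (or its reverse).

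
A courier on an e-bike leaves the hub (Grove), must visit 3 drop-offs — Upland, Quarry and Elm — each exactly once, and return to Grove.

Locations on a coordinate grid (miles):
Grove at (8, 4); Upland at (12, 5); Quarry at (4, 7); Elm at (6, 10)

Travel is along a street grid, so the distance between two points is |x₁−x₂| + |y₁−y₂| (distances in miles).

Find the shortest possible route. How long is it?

With 3 stops there are 3!/2 = 3 distinct round trips (a route and its reverse cost the same).
Grove → Upland → Quarry → Elm → Grove: 5+10+5+8 = 28
Grove → Upland → Elm → Quarry → Grove: 5+11+5+7 = 28
Grove → Quarry → Upland → Elm → Grove: 7+10+11+8 = 36
The minimum is 28.
One optimal route: Grove → Upland → Quarry → Elm → Grove (or its reverse).

28 miles — the shortest possible round trip.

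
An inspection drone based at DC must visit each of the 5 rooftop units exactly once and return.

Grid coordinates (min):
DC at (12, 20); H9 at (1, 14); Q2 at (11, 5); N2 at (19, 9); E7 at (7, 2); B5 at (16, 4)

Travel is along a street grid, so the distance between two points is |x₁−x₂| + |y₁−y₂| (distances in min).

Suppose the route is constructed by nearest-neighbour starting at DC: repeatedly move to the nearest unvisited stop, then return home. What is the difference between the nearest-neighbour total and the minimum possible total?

10 min longer than the optimal tour.

From DC: Q2=16, H9=17, N2=18, B5=20, E7=23 → choose Q2 (16).
From Q2: B5=6, E7=7, N2=12, H9=19 → choose B5 (6).
From B5: N2=8, E7=11, H9=25 → choose N2 (8).
From N2: E7=19, H9=23 → choose E7 (19).
From E7: H9=18 → choose H9 (18).
NN route DC → Q2 → B5 → N2 → E7 → H9 → DC costs 84.
Optimal: DC → H9 → E7 → Q2 → B5 → N2 → DC costs 74 (by enumerating all 60 distinct tours).
Excess = 84 − 74 = 10.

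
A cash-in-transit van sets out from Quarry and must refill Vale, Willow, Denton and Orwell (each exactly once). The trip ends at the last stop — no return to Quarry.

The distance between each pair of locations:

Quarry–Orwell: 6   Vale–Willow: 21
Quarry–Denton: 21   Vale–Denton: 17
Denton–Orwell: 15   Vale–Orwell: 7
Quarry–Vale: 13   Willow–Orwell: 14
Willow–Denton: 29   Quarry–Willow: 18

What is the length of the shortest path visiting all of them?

Minimum one-way distance = 56.

There are 4! = 24 possible orderings.
Quarry→Vale→Willow→Denton→Orwell: 13+21+29+15 = 78
Quarry→Vale→Willow→Orwell→Denton: 13+21+14+15 = 63
Quarry→Vale→Denton→Willow→Orwell: 13+17+29+14 = 73
Quarry→Vale→Denton→Orwell→Willow: 13+17+15+14 = 59
Quarry→Vale→Orwell→Willow→Denton: 13+7+14+29 = 63
Quarry→Vale→Orwell→Denton→Willow: 13+7+15+29 = 64
Quarry→Willow→Vale→Denton→Orwell: 18+21+17+15 = 71
Quarry→Willow→Vale→Orwell→Denton: 18+21+7+15 = 61
Quarry→Willow→Denton→Vale→Orwell: 18+29+17+7 = 71
Quarry→Willow→Denton→Orwell→Vale: 18+29+15+7 = 69
Quarry→Willow→Orwell→Vale→Denton: 18+14+7+17 = 56
Quarry→Willow→Orwell→Denton→Vale: 18+14+15+17 = 64
Quarry→Denton→Vale→Willow→Orwell: 21+17+21+14 = 73
Quarry→Denton→Vale→Orwell→Willow: 21+17+7+14 = 59
… (10 more)
The minimum is 56.
One shortest path: Quarry → Willow → Orwell → Vale → Denton.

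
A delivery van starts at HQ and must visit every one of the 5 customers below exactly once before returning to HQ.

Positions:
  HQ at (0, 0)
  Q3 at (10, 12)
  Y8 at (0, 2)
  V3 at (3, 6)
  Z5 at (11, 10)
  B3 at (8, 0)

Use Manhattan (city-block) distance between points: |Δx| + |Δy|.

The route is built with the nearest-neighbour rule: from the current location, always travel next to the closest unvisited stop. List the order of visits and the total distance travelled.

Total distance 58 via the nearest-neighbour route HQ → Y8 → V3 → B3 → Z5 → Q3 → HQ.

From HQ: distances to unvisited — Y8=2, B3=8, V3=9, Z5=21, Q3=22. Nearest is Y8 (2).
From Y8: distances to unvisited — V3=7, B3=10, Z5=19, Q3=20. Nearest is V3 (7).
From V3: distances to unvisited — B3=11, Z5=12, Q3=13. Nearest is B3 (11).
From B3: distances to unvisited — Z5=13, Q3=14. Nearest is Z5 (13).
From Z5: distances to unvisited — Q3=3. Nearest is Q3 (3).
Return Q3→HQ: 22.
Total = 2 + 7 + 11 + 13 + 3 + 22 = 58.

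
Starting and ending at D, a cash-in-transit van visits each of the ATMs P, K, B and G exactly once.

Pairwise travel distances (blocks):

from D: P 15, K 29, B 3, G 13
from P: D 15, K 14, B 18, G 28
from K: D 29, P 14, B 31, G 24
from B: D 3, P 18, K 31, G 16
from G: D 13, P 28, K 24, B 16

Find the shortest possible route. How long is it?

D-P-K-B-G-D: 15+14+31+16+13 = 89
D-P-K-G-B-D: 15+14+24+16+3 = 72
D-P-B-K-G-D: 15+18+31+24+13 = 101
D-P-B-G-K-D: 15+18+16+24+29 = 102
D-P-G-K-B-D: 15+28+24+31+3 = 101
D-P-G-B-K-D: 15+28+16+31+29 = 119
D-K-P-B-G-D: 29+14+18+16+13 = 90
D-K-P-G-B-D: 29+14+28+16+3 = 90
D-K-B-P-G-D: 29+31+18+28+13 = 119
D-K-G-P-B-D: 29+24+28+18+3 = 102
D-B-P-K-G-D: 3+18+14+24+13 = 72
D-B-K-P-G-D: 3+31+14+28+13 = 89
The minimum is 72.
One optimal route: D → P → K → G → B → D (or its reverse).

72 blocks — the shortest possible round trip.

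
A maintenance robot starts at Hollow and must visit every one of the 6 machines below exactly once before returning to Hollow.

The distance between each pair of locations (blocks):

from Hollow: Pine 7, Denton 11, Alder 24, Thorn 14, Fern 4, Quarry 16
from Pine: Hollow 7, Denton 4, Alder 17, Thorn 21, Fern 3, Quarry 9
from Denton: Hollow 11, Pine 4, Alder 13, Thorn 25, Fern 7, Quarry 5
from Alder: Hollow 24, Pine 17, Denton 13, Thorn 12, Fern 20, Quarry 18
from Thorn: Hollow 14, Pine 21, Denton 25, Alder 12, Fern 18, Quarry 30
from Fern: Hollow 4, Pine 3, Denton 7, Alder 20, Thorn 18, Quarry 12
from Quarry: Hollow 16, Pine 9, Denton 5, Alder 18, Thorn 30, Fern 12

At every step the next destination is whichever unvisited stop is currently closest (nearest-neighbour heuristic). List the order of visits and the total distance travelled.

From Hollow: distances to unvisited — Fern=4, Pine=7, Denton=11, Thorn=14, Quarry=16, Alder=24. Nearest is Fern (4).
From Fern: distances to unvisited — Pine=3, Denton=7, Quarry=12, Thorn=18, Alder=20. Nearest is Pine (3).
From Pine: distances to unvisited — Denton=4, Quarry=9, Alder=17, Thorn=21. Nearest is Denton (4).
From Denton: distances to unvisited — Quarry=5, Alder=13, Thorn=25. Nearest is Quarry (5).
From Quarry: distances to unvisited — Alder=18, Thorn=30. Nearest is Alder (18).
From Alder: distances to unvisited — Thorn=12. Nearest is Thorn (12).
Return Thorn→Hollow: 14.
Total = 4 + 3 + 4 + 5 + 18 + 12 + 14 = 60.

Total distance 60 blocks via the nearest-neighbour route Hollow → Fern → Pine → Denton → Quarry → Alder → Thorn → Hollow.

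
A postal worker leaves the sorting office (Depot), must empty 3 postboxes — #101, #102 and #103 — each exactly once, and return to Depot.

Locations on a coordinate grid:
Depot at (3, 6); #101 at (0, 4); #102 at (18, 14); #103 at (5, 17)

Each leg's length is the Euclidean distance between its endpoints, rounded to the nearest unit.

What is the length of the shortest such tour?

There are 3 distinct closed tours to check (reversals are equivalent).
Depot→#101→#102→#103→Depot: 4+21+13+11 = 49
Depot→#101→#103→#102→Depot: 4+14+13+17 = 48
Depot→#102→#101→#103→Depot: 17+21+14+11 = 63
The minimum is 48.
One optimal route: Depot → #101 → #103 → #102 → Depot (or its reverse).

48 — the shortest possible round trip.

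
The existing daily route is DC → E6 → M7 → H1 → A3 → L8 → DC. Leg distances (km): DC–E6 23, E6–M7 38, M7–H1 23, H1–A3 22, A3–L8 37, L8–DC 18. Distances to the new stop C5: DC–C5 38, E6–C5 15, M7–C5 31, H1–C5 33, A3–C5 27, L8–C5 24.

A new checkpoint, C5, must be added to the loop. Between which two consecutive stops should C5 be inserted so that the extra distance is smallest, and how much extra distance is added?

Minimum extra distance: 8 km, inserting C5 between E6 and M7.

Insertion cost between consecutive stops i–j is d(i,C5) + d(C5,j) − d(i,j):
  between DC and E6: 38 + 15 − 23 = 30
  between E6 and M7: 15 + 31 − 38 = 8
  between M7 and H1: 31 + 33 − 23 = 41
  between H1 and A3: 33 + 27 − 22 = 38
  between A3 and L8: 27 + 24 − 37 = 14
  between L8 and DC: 24 + 38 − 18 = 44
Cheapest insertion is between E6 and M7, adding 8.
New total = 161 + 8 = 169.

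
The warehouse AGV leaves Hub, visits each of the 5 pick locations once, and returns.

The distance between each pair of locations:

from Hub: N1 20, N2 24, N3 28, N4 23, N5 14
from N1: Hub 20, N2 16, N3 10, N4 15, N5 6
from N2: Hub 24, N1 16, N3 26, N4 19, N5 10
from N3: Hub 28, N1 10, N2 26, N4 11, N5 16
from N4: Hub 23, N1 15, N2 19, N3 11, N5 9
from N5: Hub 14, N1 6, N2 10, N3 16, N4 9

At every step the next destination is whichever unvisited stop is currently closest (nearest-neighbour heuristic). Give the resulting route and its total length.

Nearest-neighbour total = 84; route Hub → N5 → N1 → N3 → N4 → N2 → Hub.

From Hub: distances to unvisited — N5=14, N1=20, N4=23, N2=24, N3=28. Nearest is N5 (14).
From N5: distances to unvisited — N1=6, N4=9, N2=10, N3=16. Nearest is N1 (6).
From N1: distances to unvisited — N3=10, N4=15, N2=16. Nearest is N3 (10).
From N3: distances to unvisited — N4=11, N2=26. Nearest is N4 (11).
From N4: distances to unvisited — N2=19. Nearest is N2 (19).
Return N2→Hub: 24.
Total = 14 + 6 + 10 + 11 + 19 + 24 = 84.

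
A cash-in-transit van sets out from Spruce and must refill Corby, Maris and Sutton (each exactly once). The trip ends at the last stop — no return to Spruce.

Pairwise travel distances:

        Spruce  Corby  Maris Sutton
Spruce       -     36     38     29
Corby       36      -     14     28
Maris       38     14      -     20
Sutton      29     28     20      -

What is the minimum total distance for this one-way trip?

There are 3! = 6 possible orderings.
Spruce → Corby → Maris → Sutton: 36+14+20 = 70
Spruce → Corby → Sutton → Maris: 36+28+20 = 84
Spruce → Maris → Corby → Sutton: 38+14+28 = 80
Spruce → Maris → Sutton → Corby: 38+20+28 = 86
Spruce → Sutton → Corby → Maris: 29+28+14 = 71
Spruce → Sutton → Maris → Corby: 29+20+14 = 63
The minimum is 63.
One shortest path: Spruce → Sutton → Maris → Corby.

63 — the minimum one-way total.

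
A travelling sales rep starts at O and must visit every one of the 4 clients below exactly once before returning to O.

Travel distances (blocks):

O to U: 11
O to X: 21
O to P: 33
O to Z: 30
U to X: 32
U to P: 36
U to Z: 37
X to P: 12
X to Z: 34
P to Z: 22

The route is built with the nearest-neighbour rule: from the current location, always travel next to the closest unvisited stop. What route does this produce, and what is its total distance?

O → [U:11 / X:21 / Z:30 / P:33] → U (11)
U → [X:32 / P:36 / Z:37] → X (32)
X → [P:12 / Z:34] → P (12)
P → [Z:22] → Z (22)
Return Z→O: 30.
Total = 11 + 32 + 12 + 22 + 30 = 107.

Total distance 107 blocks via the nearest-neighbour route O → U → X → P → Z → O.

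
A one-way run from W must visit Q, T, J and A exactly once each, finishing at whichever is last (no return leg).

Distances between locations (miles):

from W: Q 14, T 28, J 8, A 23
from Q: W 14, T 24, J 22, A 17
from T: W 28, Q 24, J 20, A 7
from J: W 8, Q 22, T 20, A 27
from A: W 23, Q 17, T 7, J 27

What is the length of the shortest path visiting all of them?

There are 4! = 24 possible orderings.
W→Q→T→J→A: 14+24+20+27 = 85
W→Q→T→A→J: 14+24+7+27 = 72
W→Q→J→T→A: 14+22+20+7 = 63
W→Q→J→A→T: 14+22+27+7 = 70
W→Q→A→T→J: 14+17+7+20 = 58
W→Q→A→J→T: 14+17+27+20 = 78
W→T→Q→J→A: 28+24+22+27 = 101
W→T→Q→A→J: 28+24+17+27 = 96
W→T→J→Q→A: 28+20+22+17 = 87
W→T→J→A→Q: 28+20+27+17 = 92
W→T→A→Q→J: 28+7+17+22 = 74
W→T→A→J→Q: 28+7+27+22 = 84
W→J→Q→T→A: 8+22+24+7 = 61
W→J→Q→A→T: 8+22+17+7 = 54
… (10 more)
W→J→T→A→Q: 8+20+7+17 = 52  ← best
The minimum is 52.
One shortest path: W → J → T → A → Q.

Shortest open route: 52 miles.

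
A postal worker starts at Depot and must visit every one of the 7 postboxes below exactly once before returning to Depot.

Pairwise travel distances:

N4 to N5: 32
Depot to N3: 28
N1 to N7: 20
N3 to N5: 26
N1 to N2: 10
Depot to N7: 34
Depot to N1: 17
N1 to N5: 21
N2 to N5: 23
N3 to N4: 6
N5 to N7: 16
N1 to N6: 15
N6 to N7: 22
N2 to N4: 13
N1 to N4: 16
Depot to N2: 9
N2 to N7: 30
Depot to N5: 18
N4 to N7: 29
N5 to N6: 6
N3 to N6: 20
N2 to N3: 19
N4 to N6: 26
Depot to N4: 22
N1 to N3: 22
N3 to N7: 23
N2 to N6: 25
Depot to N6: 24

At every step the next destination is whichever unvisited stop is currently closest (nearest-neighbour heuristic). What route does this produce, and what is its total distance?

Nearest-neighbour total = 107; route Depot → N2 → N1 → N6 → N5 → N7 → N3 → N4 → Depot.

From Depot: distances to unvisited — N2=9, N1=17, N5=18, N4=22, N6=24, N3=28, N7=34. Nearest is N2 (9).
From N2: distances to unvisited — N1=10, N4=13, N3=19, N5=23, N6=25, N7=30. Nearest is N1 (10).
From N1: distances to unvisited — N6=15, N4=16, N7=20, N5=21, N3=22. Nearest is N6 (15).
From N6: distances to unvisited — N5=6, N3=20, N7=22, N4=26. Nearest is N5 (6).
From N5: distances to unvisited — N7=16, N3=26, N4=32. Nearest is N7 (16).
From N7: distances to unvisited — N3=23, N4=29. Nearest is N3 (23).
From N3: distances to unvisited — N4=6. Nearest is N4 (6).
Return N4→Depot: 22.
Total = 9 + 10 + 15 + 6 + 16 + 23 + 6 + 22 = 107.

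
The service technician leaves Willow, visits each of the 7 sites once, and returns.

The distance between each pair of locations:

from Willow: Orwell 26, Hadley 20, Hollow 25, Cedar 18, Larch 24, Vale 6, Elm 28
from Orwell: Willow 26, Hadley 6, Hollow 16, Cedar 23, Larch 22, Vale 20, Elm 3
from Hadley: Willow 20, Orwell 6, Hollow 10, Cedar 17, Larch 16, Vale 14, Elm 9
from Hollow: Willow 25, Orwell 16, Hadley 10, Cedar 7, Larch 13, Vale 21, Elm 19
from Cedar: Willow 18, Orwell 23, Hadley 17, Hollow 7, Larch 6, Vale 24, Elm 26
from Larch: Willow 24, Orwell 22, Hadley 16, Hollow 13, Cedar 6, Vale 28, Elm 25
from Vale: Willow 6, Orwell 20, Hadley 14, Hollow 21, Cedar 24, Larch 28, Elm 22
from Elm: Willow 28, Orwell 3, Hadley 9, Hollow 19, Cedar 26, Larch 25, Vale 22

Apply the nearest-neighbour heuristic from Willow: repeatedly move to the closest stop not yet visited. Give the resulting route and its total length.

Nearest-neighbour total = 85; route Willow → Vale → Hadley → Orwell → Elm → Hollow → Cedar → Larch → Willow.

At Willow the remaining stops are Vale 6, Cedar 18, Hadley 20, Larch 24, Hollow 25, Orwell 26, Elm 28; go to Vale.
At Vale the remaining stops are Hadley 14, Orwell 20, Hollow 21, Elm 22, Cedar 24, Larch 28; go to Hadley.
At Hadley the remaining stops are Orwell 6, Elm 9, Hollow 10, Larch 16, Cedar 17; go to Orwell.
At Orwell the remaining stops are Elm 3, Hollow 16, Larch 22, Cedar 23; go to Elm.
At Elm the remaining stops are Hollow 19, Larch 25, Cedar 26; go to Hollow.
At Hollow the remaining stops are Cedar 7, Larch 13; go to Cedar.
At Cedar the remaining stops are Larch 6; go to Larch.
Return Larch→Willow: 24.
Total = 6 + 14 + 6 + 3 + 19 + 7 + 6 + 24 = 85.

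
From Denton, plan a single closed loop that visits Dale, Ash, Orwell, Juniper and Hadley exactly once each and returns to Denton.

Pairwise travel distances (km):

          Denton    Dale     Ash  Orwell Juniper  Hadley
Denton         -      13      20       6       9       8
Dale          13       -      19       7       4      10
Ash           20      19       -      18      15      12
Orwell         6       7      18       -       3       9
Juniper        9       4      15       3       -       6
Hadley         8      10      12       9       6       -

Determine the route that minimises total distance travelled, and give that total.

Shortest round trip = 52 km.

There are 60 distinct closed tours to check (reversals are equivalent).
Denton - Dale - Ash - Orwell - Juniper - Hadley - Denton: 13+19+18+3+6+8 = 67
Denton - Dale - Ash - Orwell - Hadley - Juniper - Denton: 13+19+18+9+6+9 = 74
Denton - Dale - Ash - Juniper - Orwell - Hadley - Denton: 13+19+15+3+9+8 = 67
Denton - Dale - Ash - Juniper - Hadley - Orwell - Denton: 13+19+15+6+9+6 = 68
Denton - Dale - Ash - Hadley - Orwell - Juniper - Denton: 13+19+12+9+3+9 = 65
Denton - Dale - Ash - Hadley - Juniper - Orwell - Denton: 13+19+12+6+3+6 = 59
Denton - Dale - Orwell - Ash - Juniper - Hadley - Denton: 13+7+18+15+6+8 = 67
Denton - Dale - Orwell - Ash - Hadley - Juniper - Denton: 13+7+18+12+6+9 = 65
Denton - Dale - Orwell - Juniper - Ash - Hadley - Denton: 13+7+3+15+12+8 = 58
Denton - Dale - Orwell - Juniper - Hadley - Ash - Denton: 13+7+3+6+12+20 = 61
Denton - Dale - Orwell - Hadley - Ash - Juniper - Denton: 13+7+9+12+15+9 = 65
Denton - Dale - Orwell - Hadley - Juniper - Ash - Denton: 13+7+9+6+15+20 = 70
Denton - Dale - Juniper - Ash - Orwell - Hadley - Denton: 13+4+15+18+9+8 = 67
Denton - Dale - Juniper - Ash - Hadley - Orwell - Denton: 13+4+15+12+9+6 = 59
… (46 more)
Denton - Orwell - Dale - Juniper - Ash - Hadley - Denton: 6+7+4+15+12+8 = 52  ← best
The minimum is 52.
One optimal route: Denton → Orwell → Dale → Juniper → Ash → Hadley → Denton (or its reverse).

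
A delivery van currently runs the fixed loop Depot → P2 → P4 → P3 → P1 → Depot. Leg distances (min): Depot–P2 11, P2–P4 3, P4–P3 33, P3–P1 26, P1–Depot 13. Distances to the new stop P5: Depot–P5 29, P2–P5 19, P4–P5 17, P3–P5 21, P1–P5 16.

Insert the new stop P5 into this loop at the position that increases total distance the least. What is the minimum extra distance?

Insertion cost between consecutive stops i–j is d(i,P5) + d(P5,j) − d(i,j):
  between Depot and P2: 29 + 19 − 11 = 37
  between P2 and P4: 19 + 17 − 3 = 33
  between P4 and P3: 17 + 21 − 33 = 5
  between P3 and P1: 21 + 16 − 26 = 11
  between P1 and Depot: 16 + 29 − 13 = 32
Cheapest insertion is between P4 and P3, adding 5.
New total = 86 + 5 = 91.

Adding 5 min by placing P5 on the P4–P3 leg.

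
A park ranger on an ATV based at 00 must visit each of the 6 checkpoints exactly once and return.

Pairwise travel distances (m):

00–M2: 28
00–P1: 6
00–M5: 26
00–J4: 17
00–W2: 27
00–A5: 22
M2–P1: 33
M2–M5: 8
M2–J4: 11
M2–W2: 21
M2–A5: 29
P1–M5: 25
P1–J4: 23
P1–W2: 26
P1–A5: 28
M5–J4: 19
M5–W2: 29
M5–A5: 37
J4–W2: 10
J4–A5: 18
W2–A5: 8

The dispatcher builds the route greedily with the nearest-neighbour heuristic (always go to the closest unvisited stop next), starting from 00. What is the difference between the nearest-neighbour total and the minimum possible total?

From 00: P1=6, J4=17, A5=22, M5=26, W2=27, M2=28 → choose P1 (6).
From P1: J4=23, M5=25, W2=26, A5=28, M2=33 → choose J4 (23).
From J4: W2=10, M2=11, A5=18, M5=19 → choose W2 (10).
From W2: A5=8, M2=21, M5=29 → choose A5 (8).
From A5: M2=29, M5=37 → choose M2 (29).
From M2: M5=8 → choose M5 (8).
NN route 00 → P1 → J4 → W2 → A5 → M2 → M5 → 00 costs 110.
Optimal: 00 → P1 → M5 → M2 → J4 → W2 → A5 → 00 costs 90 (by enumerating all 360 distinct tours).
Excess = 110 − 90 = 20.

The nearest-neighbour route is 20 m longer than optimal.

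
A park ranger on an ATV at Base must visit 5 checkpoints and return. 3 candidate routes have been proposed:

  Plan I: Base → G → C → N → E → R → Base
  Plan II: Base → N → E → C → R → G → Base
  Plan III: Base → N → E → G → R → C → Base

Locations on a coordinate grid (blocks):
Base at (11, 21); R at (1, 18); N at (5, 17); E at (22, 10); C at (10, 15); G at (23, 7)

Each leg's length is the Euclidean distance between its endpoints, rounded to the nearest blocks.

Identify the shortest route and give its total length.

Plan I: 18 + 15 + 5 + 18 + 22 + 10 = 88
Plan II: 7 + 18 + 13 + 9 + 25 + 18 = 90
Plan III: 7 + 18 + 3 + 25 + 9 + 6 = 68

68 blocks — Plan III is the shortest.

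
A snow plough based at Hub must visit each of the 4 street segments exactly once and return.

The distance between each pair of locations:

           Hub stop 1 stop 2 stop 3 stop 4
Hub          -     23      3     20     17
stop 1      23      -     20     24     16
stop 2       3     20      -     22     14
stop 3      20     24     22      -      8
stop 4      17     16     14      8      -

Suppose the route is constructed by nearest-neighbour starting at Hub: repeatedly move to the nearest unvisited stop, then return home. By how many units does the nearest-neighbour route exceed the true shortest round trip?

Excess over optimum: 5.

From Hub: stop 2=3, stop 4=17, stop 3=20, stop 1=23 → choose stop 2 (3).
From stop 2: stop 4=14, stop 1=20, stop 3=22 → choose stop 4 (14).
From stop 4: stop 3=8, stop 1=16 → choose stop 3 (8).
From stop 3: stop 1=24 → choose stop 1 (24).
NN route Hub → stop 2 → stop 4 → stop 3 → stop 1 → Hub costs 72.
Optimal: Hub → stop 2 → stop 1 → stop 4 → stop 3 → Hub costs 67 (by enumerating all 12 distinct tours).
Excess = 72 − 67 = 5.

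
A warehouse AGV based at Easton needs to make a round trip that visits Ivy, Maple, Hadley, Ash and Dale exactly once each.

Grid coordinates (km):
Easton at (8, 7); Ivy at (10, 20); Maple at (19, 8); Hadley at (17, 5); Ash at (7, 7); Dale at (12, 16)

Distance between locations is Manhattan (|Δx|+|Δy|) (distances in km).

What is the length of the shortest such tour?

Minimum total distance: 54 km.

With 5 stops there are 5!/2 = 60 distinct round trips (a route and its reverse cost the same).
Easton-Ivy-Maple-Hadley-Ash-Dale-Easton: 15+21+5+12+14+13 = 80
Easton-Ivy-Maple-Hadley-Dale-Ash-Easton: 15+21+5+16+14+1 = 72
Easton-Ivy-Maple-Ash-Hadley-Dale-Easton: 15+21+13+12+16+13 = 90
Easton-Ivy-Maple-Ash-Dale-Hadley-Easton: 15+21+13+14+16+11 = 90
Easton-Ivy-Maple-Dale-Hadley-Ash-Easton: 15+21+15+16+12+1 = 80
Easton-Ivy-Maple-Dale-Ash-Hadley-Easton: 15+21+15+14+12+11 = 88
Easton-Ivy-Hadley-Maple-Ash-Dale-Easton: 15+22+5+13+14+13 = 82
Easton-Ivy-Hadley-Maple-Dale-Ash-Easton: 15+22+5+15+14+1 = 72
Easton-Ivy-Hadley-Ash-Maple-Dale-Easton: 15+22+12+13+15+13 = 90
Easton-Ivy-Hadley-Ash-Dale-Maple-Easton: 15+22+12+14+15+12 = 90
Easton-Ivy-Hadley-Dale-Maple-Ash-Easton: 15+22+16+15+13+1 = 82
Easton-Ivy-Hadley-Dale-Ash-Maple-Easton: 15+22+16+14+13+12 = 92
Easton-Ivy-Ash-Maple-Hadley-Dale-Easton: 15+16+13+5+16+13 = 78
Easton-Ivy-Ash-Maple-Dale-Hadley-Easton: 15+16+13+15+16+11 = 86
… (46 more)
Easton-Ivy-Dale-Maple-Hadley-Ash-Easton: 15+6+15+5+12+1 = 54  ← best
The minimum is 54.
One optimal route: Easton → Ivy → Dale → Maple → Hadley → Ash → Easton (or its reverse).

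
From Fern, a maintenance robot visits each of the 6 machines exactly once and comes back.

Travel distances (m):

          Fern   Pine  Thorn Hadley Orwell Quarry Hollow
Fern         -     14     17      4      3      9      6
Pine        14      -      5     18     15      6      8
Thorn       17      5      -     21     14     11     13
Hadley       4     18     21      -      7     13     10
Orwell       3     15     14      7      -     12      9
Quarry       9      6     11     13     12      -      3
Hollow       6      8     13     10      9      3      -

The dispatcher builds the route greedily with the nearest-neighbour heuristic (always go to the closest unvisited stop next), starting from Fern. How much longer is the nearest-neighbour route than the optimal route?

Excess over optimum: 6 m.

Fern: Orwell=3, Hadley=4, Hollow=6, Quarry=9, Pine=14, Thorn=17 ⇒ Orwell
Orwell: Hadley=7, Hollow=9, Quarry=12, Thorn=14, Pine=15 ⇒ Hadley
Hadley: Hollow=10, Quarry=13, Pine=18, Thorn=21 ⇒ Hollow
Hollow: Quarry=3, Pine=8, Thorn=13 ⇒ Quarry
Quarry: Pine=6, Thorn=11 ⇒ Pine
Pine: Thorn=5 ⇒ Thorn
NN route Fern → Orwell → Hadley → Hollow → Quarry → Pine → Thorn → Fern costs 51.
Optimal: Fern → Hadley → Orwell → Thorn → Pine → Quarry → Hollow → Fern costs 45 (by enumerating all 360 distinct tours).
Excess = 51 − 45 = 6.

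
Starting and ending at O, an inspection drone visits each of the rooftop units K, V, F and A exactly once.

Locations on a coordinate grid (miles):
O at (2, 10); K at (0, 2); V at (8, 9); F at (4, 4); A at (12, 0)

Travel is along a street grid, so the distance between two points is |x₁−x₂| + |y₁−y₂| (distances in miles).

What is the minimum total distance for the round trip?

Shortest round trip = 48 miles.

O - K - V - F - A - O: 10+15+9+12+20 = 66
O - K - V - A - F - O: 10+15+13+12+8 = 58
O - K - F - V - A - O: 10+6+9+13+20 = 58
O - K - F - A - V - O: 10+6+12+13+7 = 48
O - K - A - V - F - O: 10+14+13+9+8 = 54
O - K - A - F - V - O: 10+14+12+9+7 = 52
O - V - K - F - A - O: 7+15+6+12+20 = 60
O - V - K - A - F - O: 7+15+14+12+8 = 56
O - V - F - K - A - O: 7+9+6+14+20 = 56
O - V - A - K - F - O: 7+13+14+6+8 = 48
O - F - K - V - A - O: 8+6+15+13+20 = 62
O - F - V - K - A - O: 8+9+15+14+20 = 66
The minimum is 48.
One optimal route: O → K → F → A → V → O (or its reverse).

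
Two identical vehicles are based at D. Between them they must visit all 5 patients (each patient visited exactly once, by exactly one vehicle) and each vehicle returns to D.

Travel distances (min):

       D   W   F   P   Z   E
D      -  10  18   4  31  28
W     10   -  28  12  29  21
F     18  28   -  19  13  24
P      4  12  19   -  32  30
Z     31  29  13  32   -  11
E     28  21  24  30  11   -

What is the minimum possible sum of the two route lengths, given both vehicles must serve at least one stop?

There are 2^4 − 1 = 15 ways to divide the 5 stops into two non-empty groups. For each, the best each vehicle can do is its own shortest tour through its group:
  {W} + {F, P, Z, E}: 20 + 75 = 95
  {F} + {W, P, Z, E}: 36 + 78 = 114
  {W, F} + {P, Z, E}: 56 + 75 = 131
  {P} + {W, F, Z, E}: 8 + 73 = 81
  {W, P} + {F, Z, E}: 26 + 70 = 96
  {F, P} + {W, Z, E}: 41 + 73 = 114
  … (15 splits in total)
Best: vehicle 1 D → P → D = 8; vehicle 2 D → W → E → Z → F → D = 73; combined 81.

81 min — the smallest possible combined total.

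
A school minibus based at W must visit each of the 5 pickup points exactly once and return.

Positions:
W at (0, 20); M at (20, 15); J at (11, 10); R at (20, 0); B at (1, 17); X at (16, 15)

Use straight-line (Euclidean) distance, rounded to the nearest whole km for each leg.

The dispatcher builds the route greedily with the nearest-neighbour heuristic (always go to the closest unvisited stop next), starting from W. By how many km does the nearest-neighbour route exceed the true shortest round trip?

5 km longer than the optimal tour.

From W: B=3, J=15, X=17, M=21, R=28 → choose B (3).
From B: J=12, X=15, M=19, R=25 → choose J (12).
From J: X=7, M=10, R=13 → choose X (7).
From X: M=4, R=16 → choose M (4).
From M: R=15 → choose R (15).
NN route W → B → J → X → M → R → W costs 69.
Optimal: W → B → J → R → M → X → W costs 64 (by enumerating all 60 distinct tours).
Excess = 69 − 64 = 5.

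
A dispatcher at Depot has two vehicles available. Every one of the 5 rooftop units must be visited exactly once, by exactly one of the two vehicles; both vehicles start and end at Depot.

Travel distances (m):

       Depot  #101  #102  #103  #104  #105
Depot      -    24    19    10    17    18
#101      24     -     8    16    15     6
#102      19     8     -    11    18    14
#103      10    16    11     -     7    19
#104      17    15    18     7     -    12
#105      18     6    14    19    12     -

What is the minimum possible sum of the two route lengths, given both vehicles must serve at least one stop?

Minimum combined distance: 82 m.

Check every non-empty split of the stops between the two vehicles; for each half take its own optimal tour:
  {#101} + {#102, #103, #104, #105}: 48 + 62 = 110
  {#102} + {#101, #103, #104, #105}: 38 + 56 = 94
  {#101, #102} + {#103, #104, #105}: 51 + 47 = 98
  {#103} + {#101, #102, #104, #105}: 20 + 62 = 82
  {#101, #103} + {#102, #104, #105}: 50 + 62 = 112
  {#102, #103} + {#101, #104, #105}: 40 + 56 = 96
  … (15 splits in total)
Best: vehicle 1 Depot → #103 → Depot = 20; vehicle 2 Depot → #102 → #101 → #105 → #104 → Depot = 62; combined 82.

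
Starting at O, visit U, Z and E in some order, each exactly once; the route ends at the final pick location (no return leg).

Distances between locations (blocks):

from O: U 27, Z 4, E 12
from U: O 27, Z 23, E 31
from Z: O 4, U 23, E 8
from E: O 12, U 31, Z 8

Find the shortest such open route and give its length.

There are 3! = 6 possible orderings.
O → U → Z → E: 27+23+8 = 58
O → U → E → Z: 27+31+8 = 66
O → Z → U → E: 4+23+31 = 58
O → Z → E → U: 4+8+31 = 43
O → E → U → Z: 12+31+23 = 66
O → E → Z → U: 12+8+23 = 43
The minimum is 43.
One shortest path: O → Z → E → U.

Shortest open route: 43 blocks.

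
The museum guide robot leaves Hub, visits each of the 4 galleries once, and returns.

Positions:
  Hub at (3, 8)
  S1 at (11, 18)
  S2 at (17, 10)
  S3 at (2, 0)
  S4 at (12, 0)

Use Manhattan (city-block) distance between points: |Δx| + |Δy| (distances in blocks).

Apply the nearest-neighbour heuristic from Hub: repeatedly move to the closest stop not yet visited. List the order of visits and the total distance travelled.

66 blocks along Hub → S3 → S4 → S2 → S1 → Hub.

At Hub the remaining stops are S3 9, S2 16, S4 17, S1 18; go to S3.
At S3 the remaining stops are S4 10, S2 25, S1 27; go to S4.
At S4 the remaining stops are S2 15, S1 19; go to S2.
At S2 the remaining stops are S1 14; go to S1.
Return S1→Hub: 18.
Total = 9 + 10 + 15 + 14 + 18 = 66.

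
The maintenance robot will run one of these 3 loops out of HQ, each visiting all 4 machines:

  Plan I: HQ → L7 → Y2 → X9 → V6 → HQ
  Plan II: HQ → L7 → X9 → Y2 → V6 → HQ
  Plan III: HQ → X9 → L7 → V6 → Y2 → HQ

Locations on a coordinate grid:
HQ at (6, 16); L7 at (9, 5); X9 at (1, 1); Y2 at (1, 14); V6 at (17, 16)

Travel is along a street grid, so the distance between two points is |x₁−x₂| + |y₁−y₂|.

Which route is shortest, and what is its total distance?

68 — Plan II is the shortest.

Plan I: 14 + 17 + 13 + 31 + 11 = 86
Plan II: 14 + 12 + 13 + 18 + 11 = 68
Plan III: 20 + 12 + 19 + 18 + 7 = 76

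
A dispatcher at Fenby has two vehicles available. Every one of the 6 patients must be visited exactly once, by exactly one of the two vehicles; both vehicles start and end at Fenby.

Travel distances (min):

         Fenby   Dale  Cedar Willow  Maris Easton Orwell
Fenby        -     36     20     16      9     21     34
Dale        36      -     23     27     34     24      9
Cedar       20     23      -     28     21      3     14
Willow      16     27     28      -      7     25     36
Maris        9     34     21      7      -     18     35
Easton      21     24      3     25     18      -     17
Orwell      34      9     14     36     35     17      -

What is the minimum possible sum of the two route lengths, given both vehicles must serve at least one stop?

Minimum combined distance: 108 min.

There are 2^5 − 1 = 31 ways to divide the 6 stops into two non-empty groups. For each, the best each vehicle can do is its own shortest tour through its group:
  {Dale} + {Cedar, Willow, Maris, Easton, Orwell}: 72 + 90 = 162
  {Cedar} + {Dale, Willow, Maris, Easton, Orwell}: 40 + 90 = 130
  {Dale, Cedar} + {Willow, Maris, Easton, Orwell}: 79 + 90 = 169
  {Willow} + {Dale, Cedar, Maris, Easton, Orwell}: 32 + 89 = 121
  {Dale, Willow} + {Cedar, Maris, Easton, Orwell}: 79 + 78 = 157
  {Cedar, Willow} + {Dale, Maris, Easton, Orwell}: 64 + 89 = 153
  … (31 splits in total)
  {Maris} + {Dale, Cedar, Willow, Easton, Orwell}: 18 + 90 = 108  ← best
Best: vehicle 1 Fenby → Maris → Fenby = 18; vehicle 2 Fenby → Willow → Dale → Orwell → Cedar → Easton → Fenby = 90; combined 108.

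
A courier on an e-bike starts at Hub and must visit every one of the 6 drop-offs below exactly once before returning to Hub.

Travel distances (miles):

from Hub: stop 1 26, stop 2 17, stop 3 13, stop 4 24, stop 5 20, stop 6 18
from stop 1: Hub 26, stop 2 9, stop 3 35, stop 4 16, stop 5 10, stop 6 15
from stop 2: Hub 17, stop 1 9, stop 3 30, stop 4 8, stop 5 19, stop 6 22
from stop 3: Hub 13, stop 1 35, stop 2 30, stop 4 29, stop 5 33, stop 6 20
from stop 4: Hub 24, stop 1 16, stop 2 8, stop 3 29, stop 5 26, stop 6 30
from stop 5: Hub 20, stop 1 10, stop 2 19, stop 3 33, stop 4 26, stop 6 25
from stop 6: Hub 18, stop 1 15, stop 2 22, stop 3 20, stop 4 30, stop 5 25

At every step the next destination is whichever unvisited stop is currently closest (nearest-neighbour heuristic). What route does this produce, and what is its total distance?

111 miles along Hub → stop 3 → stop 6 → stop 1 → stop 2 → stop 4 → stop 5 → Hub.

From Hub: distances to unvisited — stop 3=13, stop 2=17, stop 6=18, stop 5=20, stop 4=24, stop 1=26. Nearest is stop 3 (13).
From stop 3: distances to unvisited — stop 6=20, stop 4=29, stop 2=30, stop 5=33, stop 1=35. Nearest is stop 6 (20).
From stop 6: distances to unvisited — stop 1=15, stop 2=22, stop 5=25, stop 4=30. Nearest is stop 1 (15).
From stop 1: distances to unvisited — stop 2=9, stop 5=10, stop 4=16. Nearest is stop 2 (9).
From stop 2: distances to unvisited — stop 4=8, stop 5=19. Nearest is stop 4 (8).
From stop 4: distances to unvisited — stop 5=26. Nearest is stop 5 (26).
Return stop 5→Hub: 20.
Total = 13 + 20 + 15 + 9 + 8 + 26 + 20 = 111.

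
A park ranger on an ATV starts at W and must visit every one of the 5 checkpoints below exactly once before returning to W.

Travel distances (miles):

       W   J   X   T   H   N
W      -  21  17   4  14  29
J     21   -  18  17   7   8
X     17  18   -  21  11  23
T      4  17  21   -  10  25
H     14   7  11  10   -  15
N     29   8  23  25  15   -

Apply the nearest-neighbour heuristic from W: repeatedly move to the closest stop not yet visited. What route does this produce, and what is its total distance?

W → [T:4 / H:14 / X:17 / J:21 / N:29] → T (4)
T → [H:10 / J:17 / X:21 / N:25] → H (10)
H → [J:7 / X:11 / N:15] → J (7)
J → [N:8 / X:18] → N (8)
N → [X:23] → X (23)
Return X→W: 17.
Total = 4 + 10 + 7 + 8 + 23 + 17 = 69.

Total distance 69 miles via the nearest-neighbour route W → T → H → J → N → X → W.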